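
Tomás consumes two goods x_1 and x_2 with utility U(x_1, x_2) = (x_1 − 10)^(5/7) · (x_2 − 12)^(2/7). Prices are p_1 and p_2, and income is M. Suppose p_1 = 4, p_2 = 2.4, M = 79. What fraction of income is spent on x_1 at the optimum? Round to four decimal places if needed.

share on x_1 = 0.5986

This is Cobb-Douglas in (x_1−10, x_2−12): tangency gives 5/7·p_2·(x_2−12) = 2/7·p_1·(x_1−10).
After buying the subsistence bundle (10, 12), a share 5/7 of the remaining income goes to x_1: x_1* = 10 + 5/7·(M − 10p_1 − 12p_2)/p_1.
Discretionary income = 79 − 10·4 − 12·2.4 = 10.2; x_1* = 10 + 5/7·10.2/4 = 11.8214; x_2* = 12 + 2/7·10.2/2.4 = 13.2143.
Expenditure on x_1: 4·11.8214 = 47.2857; share = 0.5986.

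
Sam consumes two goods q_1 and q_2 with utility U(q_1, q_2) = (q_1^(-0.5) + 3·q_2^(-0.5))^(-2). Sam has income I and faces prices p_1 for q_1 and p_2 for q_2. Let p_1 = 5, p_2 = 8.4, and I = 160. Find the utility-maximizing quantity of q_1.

q_1* = 9.2145

From the CES first-order condition, (1/3)·(q_2/q_1)^(1.5) = p_1/p_2.
Solve for the ratio: q_2/q_1 = [3·p_1/p_2]^(2/3).
Substitute q_2 = (q_2/q_1)·q_1 into the budget: q_1* = I/(p_1 + p_2·(q_2/q_1)).
Numerically q_2/q_1 = 1.471888, so q_1* = 160/(5 + 8.4·1.471888) = 9.2145.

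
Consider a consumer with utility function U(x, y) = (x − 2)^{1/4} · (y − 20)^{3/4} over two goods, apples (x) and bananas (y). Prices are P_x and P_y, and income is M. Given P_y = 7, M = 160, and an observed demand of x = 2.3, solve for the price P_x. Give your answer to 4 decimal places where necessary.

MRS = (1/3)·(y−20)/(x−2). Tangency with P_x/P_y gives y−20 = 3·(P_x/P_y)·(x−2).
Substituting into the budget: x* = 2 + 0.25·(M − 2·P_x − 20·P_y)/P_x, and y* = 20 + 0.75·(…)/P_y.
Set x* = 2.3 in the demand function and solve for P_x: P_x = 6.25.

P_x = 6.25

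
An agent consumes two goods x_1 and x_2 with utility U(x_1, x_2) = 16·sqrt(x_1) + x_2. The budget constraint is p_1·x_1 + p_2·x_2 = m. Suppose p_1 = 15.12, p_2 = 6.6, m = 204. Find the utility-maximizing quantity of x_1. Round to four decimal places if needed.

x_1* = 12.1945

Set MRS = p_1/p_2: 8·x_1^(−1/2) = p_1/p_2.
Thus x_1* = (8·p_2/p_1)² — independent of m — with the rest of income spent on x_2.
Plugging in: x_1* = (8·6.6/15.12)² = 12.1945.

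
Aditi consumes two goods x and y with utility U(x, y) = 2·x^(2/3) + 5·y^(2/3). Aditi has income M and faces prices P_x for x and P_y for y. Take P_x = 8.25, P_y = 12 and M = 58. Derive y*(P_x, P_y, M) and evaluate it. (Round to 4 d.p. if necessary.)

y* = 4.2569

MRS = MU_x/MU_y = (2/5)·(y/x)^(1/3). Set equal to P_x/P_y.
Solve for the ratio: y/x = [(5/2)·P_x/P_y]^(3).
Substitute y = (y/x)·x into the budget: x* = M/(P_x + P_y·(y/x)).
Numerically y/x = 5.077362, so x* = 58/(8.25 + 12·5.077362) = 0.8384 and y* = 5.077362·0.8384 = 4.2569.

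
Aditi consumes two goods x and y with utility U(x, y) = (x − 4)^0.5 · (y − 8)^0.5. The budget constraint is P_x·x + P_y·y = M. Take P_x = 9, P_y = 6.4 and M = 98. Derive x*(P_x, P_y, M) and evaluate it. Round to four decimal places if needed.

x* = 4.6

MRS = (y−8)/(x−4). Tangency with P_x/P_y gives y−8 = (P_x/P_y)·(x−4).
After buying the subsistence bundle (4, 8), a share 0.5 of the remaining income goes to x: x* = 4 + 0.5·(M − 4P_x − 8P_y)/P_x.
Discretionary income = 98 − 4·9 − 8·6.4 = 10.8; x* = 4 + 0.5·10.8/9 = 4.6.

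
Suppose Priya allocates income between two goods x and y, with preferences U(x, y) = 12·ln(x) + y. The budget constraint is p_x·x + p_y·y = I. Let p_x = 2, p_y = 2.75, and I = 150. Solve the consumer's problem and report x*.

x* = 16.5

MU_x = 12/x, MU_y = 1. Tangency: 12/x = p_x/p_y.
So x*(p_x,p_y) = 12·p_y/p_x, independent of income; and y* = (I − 12·p_y)/p_y.
At the given prices: x* = 12·2.75/2 = 16.5.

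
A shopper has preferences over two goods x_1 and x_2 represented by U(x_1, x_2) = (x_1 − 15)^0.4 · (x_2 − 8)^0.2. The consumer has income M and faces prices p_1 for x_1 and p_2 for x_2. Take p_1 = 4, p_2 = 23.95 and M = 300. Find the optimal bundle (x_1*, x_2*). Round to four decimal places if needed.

Discretionary income = 300 − 15·4 − 8·23.95 = 48.4; x_1* = 15 + 2/3·48.4/4 = 23.0667; x_2* = 8 + 1/3·48.4/23.95 = 8.6736.

x_1* = 23.0667, x_2* = 8.6736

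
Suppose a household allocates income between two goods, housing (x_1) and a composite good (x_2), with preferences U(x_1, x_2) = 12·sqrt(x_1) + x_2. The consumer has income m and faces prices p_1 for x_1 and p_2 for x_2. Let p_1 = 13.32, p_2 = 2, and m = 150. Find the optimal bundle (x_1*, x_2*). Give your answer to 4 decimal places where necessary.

x_1* = 0.8116, x_2* = 69.5946

Set MRS = p_1/p_2: 6·x_1^(−1/2) = p_1/p_2.
Solve: √x_1 = 6·p_2/p_1, so x_1*(p_1,p_2) = (6·p_2/p_1)², and x_2* = (m − p_1·x_1*)/p_2.
Plugging in: x_1* = (6·2/13.32)² = 0.8116, x_2* = 69.5946.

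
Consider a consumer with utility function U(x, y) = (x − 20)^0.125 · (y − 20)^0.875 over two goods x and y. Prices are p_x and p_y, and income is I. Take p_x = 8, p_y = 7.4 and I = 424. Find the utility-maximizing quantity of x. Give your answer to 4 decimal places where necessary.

Substituting into the budget: x* = 20 + 0.125·(I − 20·p_x − 20·p_y)/p_x, and y* = 20 + 0.875·(…)/p_y.
Discretionary income = 424 − 20·8 − 20·7.4 = 116; x* = 20 + 0.125·116/8 = 21.8125.

x* = 21.8125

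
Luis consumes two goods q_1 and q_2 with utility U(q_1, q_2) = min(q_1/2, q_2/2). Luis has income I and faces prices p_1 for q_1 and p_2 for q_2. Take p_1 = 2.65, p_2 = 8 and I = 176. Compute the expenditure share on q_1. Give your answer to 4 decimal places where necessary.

Demand: q_1*(p_1,p_2,I) = 2·I/(2·p_1 + 2·p_2), q_2* = 2·I/(2·p_1 + 2·p_2).
Here 2·2.65 + 2·8 = 21.3, giving q_1* = 16.5258 and q_2* = 16.5258.
Expenditure on q_1: 2.65·16.5258 = 43.7934; share = 0.2488.

share on q_1 = 0.2488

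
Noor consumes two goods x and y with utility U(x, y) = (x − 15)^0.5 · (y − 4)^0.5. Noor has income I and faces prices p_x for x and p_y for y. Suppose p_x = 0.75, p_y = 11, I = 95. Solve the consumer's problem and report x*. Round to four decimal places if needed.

MRS = (y−4)/(x−15). Tangency with p_x/p_y gives y−4 = (p_x/p_y)·(x−15).
Substituting into the budget: x* = 15 + 0.5·(I − 15·p_x − 4·p_y)/p_x, and y* = 4 + 0.5·(…)/p_y.
Discretionary income = 95 − 15·0.75 − 4·11 = 39.75; x* = 15 + 0.5·39.75/0.75 = 41.5.

x* = 41.5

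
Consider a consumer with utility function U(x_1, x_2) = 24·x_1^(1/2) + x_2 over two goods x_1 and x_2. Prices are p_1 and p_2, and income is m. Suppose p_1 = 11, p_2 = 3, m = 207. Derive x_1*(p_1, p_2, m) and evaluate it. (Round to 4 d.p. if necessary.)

x_1* = 10.7107

Utility is quasi-linear in x_2; the FOC for x_1 is 12/√x_1 = p_1/p_2.
Solve: √x_1 = 12·p_2/p_1, so x_1*(p_1,p_2) = (12·p_2/p_1)², and x_2* = (m − p_1·x_1*)/p_2.
Plugging in: x_1* = (12·3/11)² = 10.7107.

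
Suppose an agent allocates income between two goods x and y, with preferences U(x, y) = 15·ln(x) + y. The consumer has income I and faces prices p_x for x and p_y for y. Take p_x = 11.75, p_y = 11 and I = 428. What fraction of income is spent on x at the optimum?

share on x = 0.3855

Set MRS = p_x/p_y: (15/x)/1 = p_x/p_y.
So x*(p_x,p_y) = 15·p_y/p_x, independent of income; and y* = (I − 15·p_y)/p_y.
At the given prices: x* = 15·11/11.75 = 14.0426, and y* = 23.9091.
Expenditure on x: 11.75·14.0426 = 165; share = 0.3855.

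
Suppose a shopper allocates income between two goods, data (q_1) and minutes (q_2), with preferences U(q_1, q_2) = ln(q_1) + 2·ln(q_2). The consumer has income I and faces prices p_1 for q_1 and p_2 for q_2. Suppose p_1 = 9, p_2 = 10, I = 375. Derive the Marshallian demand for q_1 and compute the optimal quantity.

q_1* = 13.8889

MU_q_1/MU_q_2 = (q_2)/(2·q_1); tangency sets this equal to p_1/p_2.
So p_2·q_2 = 2·p_1·q_1; combined with the budget, a share 1/3 of income goes to q_1.
Demand: q_1*(p_1,p_2,I) = 1/3·I/p_1 and q_2* = 2/3·I/p_2.
At p_1=9, p_2=10, I=375: q_1* = 1/3·375/9 = 13.8889.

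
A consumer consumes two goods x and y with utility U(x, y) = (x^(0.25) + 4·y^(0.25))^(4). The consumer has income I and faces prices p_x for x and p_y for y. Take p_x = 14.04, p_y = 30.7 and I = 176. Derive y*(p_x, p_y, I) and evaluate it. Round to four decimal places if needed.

MRS = MU_x/MU_y = (1/4)·(y/x)^(0.75). Set equal to p_x/p_y.
Hence y/x = (4·p_x/p_y)^(1/(0.75)), i.e. raised to the 4/3 power.
With the ratio pinned down, the budget gives x* = I/(p_x + p_y·(y/x)) and y* = (y/x)·x*.
Numerically y/x = 2.237269, so x* = 176/(14.04 + 30.7·2.237269) = 2.1276 and y* = 2.237269·2.1276 = 4.7599.

y* = 4.7599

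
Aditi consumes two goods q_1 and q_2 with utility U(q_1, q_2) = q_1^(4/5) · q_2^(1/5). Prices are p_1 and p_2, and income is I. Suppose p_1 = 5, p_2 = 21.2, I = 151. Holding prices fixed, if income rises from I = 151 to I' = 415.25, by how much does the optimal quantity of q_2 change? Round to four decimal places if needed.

Δq_2* = 2.4929

MU_q_1/MU_q_2 = (0.8·q_2)/(0.2·q_1); tangency sets this equal to p_1/p_2.
Rearranging, p_2·q_2 = (1/4)·p_1·q_1. Substituting into the budget gives p_1·q_1·(1 + (1/4)) = I.
Demand: q_1*(p_1,p_2,I) = 0.8·I/p_1 and q_2* = 0.2·I/p_2.
At p_1=5, p_2=21.2, I=151: q_2* = 0.2·151/21.2 = 1.4245.
At I' = 415.25: q_2* = 3.9175. Change: 3.9175 − 1.4245 = 2.4929.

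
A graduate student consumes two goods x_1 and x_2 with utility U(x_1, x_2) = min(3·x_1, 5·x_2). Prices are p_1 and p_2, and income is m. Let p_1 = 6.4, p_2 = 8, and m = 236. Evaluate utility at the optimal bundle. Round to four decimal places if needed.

V = 63.2143

Demand: x_1*(p_1,p_2,m) = 5·m/(5·p_1 + 3·p_2), x_2* = 3·m/(5·p_1 + 3·p_2).
Here 5·6.4 + 3·8 = 56, giving x_1* = 21.0714 and x_2* = 12.6429.
Utility at the optimum: U(21.0714, 12.6429) = 63.2143.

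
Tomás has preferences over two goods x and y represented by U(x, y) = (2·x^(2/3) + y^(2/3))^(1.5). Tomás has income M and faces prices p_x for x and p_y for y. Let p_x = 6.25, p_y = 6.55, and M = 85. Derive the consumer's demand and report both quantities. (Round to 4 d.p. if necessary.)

MRS = MU_x/MU_y = 2·(y/x)^(1/3). Set equal to p_x/p_y.
Solve for the ratio: y/x = [(1/2)·p_x/p_y]^(3).
Substitute y = (y/x)·x into the budget: x* = M/(p_x + p_y·(y/x)).
Numerically y/x = 0.108599, so x* = 85/(6.25 + 6.55·0.108599) = 12.2103 and y* = 0.108599·12.2103 = 1.326.

x* = 12.2103, y* = 1.326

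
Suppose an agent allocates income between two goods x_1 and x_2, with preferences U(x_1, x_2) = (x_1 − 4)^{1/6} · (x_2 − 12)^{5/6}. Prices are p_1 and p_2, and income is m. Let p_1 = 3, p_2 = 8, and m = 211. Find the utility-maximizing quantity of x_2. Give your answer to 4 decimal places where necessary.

x_2* = 22.7292

MRS = (1/5)·(x_2−12)/(x_1−4). Tangency with p_1/p_2 gives x_2−12 = 5·(p_1/p_2)·(x_1−4).
Substituting into the budget: x_1* = 4 + 1/6·(m − 4·p_1 − 12·p_2)/p_1, and x_2* = 12 + 5/6·(…)/p_2.
Discretionary income = 211 − 4·3 − 12·8 = 103; x_2* = 12 + 5/6·103/8 = 22.7292.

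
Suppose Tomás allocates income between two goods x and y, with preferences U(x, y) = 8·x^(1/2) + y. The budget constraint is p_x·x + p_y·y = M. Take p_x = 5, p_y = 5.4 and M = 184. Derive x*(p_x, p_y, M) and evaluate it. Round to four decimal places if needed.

MU_x = 4/√x, MU_y = 1. Tangency: 4/√x = p_x/p_y.
Solve: √x = 4·p_y/p_x, so x*(p_x,p_y) = (4·p_y/p_x)², and y* = (M − p_x·x*)/p_y.
Plugging in: x* = (4·5.4/5)² = 18.6624.

x* = 18.6624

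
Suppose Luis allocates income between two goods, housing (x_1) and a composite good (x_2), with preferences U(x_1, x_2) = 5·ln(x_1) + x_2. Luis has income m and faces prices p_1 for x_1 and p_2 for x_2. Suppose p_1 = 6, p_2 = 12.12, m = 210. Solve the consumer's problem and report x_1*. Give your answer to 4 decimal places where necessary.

So x_1*(p_1,p_2) = 5·p_2/p_1, independent of income; and x_2* = (m − 5·p_2)/p_2.
At the given prices: x_1* = 5·12.12/6 = 10.1.

x_1* = 10.1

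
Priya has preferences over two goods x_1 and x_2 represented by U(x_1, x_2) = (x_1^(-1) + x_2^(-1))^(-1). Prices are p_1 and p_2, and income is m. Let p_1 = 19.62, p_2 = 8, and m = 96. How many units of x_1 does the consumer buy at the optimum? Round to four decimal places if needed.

MU_x_1 ∝ x_1^(-2), MU_x_2 ∝ x_2^(-2), so MRS = (x_2/x_1)^(2) = p_1/p_2.
Solve for the ratio: x_2/x_1 = [p_1/p_2]^(0.5).
With the ratio pinned down, the budget gives x_1* = m/(p_1 + p_2·(x_2/x_1)) and x_2* = (x_2/x_1)·x_1*.
Numerically x_2/x_1 = 1.566046, so x_1* = 96/(19.62 + 8·1.566046) = 2.9862.

x_1* = 2.9862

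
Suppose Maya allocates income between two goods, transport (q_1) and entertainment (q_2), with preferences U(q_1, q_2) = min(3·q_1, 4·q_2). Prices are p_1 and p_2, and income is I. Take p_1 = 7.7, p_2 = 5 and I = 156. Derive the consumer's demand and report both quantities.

Demand: q_1*(p_1,p_2,I) = 4·I/(4·p_1 + 3·p_2), q_2* = 3·I/(4·p_1 + 3·p_2).
Here 4·7.7 + 3·5 = 45.8, giving q_1* = 13.6245 and q_2* = 10.2183.

q_1* = 13.6245, q_2* = 10.2183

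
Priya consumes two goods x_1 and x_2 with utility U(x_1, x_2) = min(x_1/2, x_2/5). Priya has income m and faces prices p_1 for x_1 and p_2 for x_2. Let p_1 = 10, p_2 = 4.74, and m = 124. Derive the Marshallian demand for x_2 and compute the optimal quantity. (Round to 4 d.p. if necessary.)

x_2* = 14.1876

Demand: x_1*(p_1,p_2,m) = 2·m/(2·p_1 + 5·p_2), x_2* = 5·m/(2·p_1 + 5·p_2).
Here 2·10 + 5·4.74 = 43.7, giving x_2* = 14.1876.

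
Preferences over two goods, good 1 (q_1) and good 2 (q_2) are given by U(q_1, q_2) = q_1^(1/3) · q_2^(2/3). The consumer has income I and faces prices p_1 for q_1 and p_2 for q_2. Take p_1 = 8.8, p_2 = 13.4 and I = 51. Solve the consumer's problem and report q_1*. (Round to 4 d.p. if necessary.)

q_1* = 1.9318

Demand: q_1*(p_1,p_2,I) = 1/3·I/p_1 and q_2* = 2/3·I/p_2.
At p_1=8.8, p_2=13.4, I=51: q_1* = 1/3·51/8.8 = 1.9318.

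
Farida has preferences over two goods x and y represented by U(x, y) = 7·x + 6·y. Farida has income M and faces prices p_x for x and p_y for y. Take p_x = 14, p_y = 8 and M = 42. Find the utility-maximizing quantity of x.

Linear utility — the consumer picks whichever good has higher MU/price: 7/14 = 0.5 vs 6/8 = 0.75.
y gives more utility per dollar, so spend all income on y: y* = M/p_y, x* = 0.
Numerically: x* = 0, y* = 5.25.

x* = 0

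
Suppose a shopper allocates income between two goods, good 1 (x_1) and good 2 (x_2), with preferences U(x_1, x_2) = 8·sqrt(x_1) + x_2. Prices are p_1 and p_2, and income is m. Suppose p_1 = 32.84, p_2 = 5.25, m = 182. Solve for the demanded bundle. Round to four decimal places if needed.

x_1* = 0.4089, x_2* = 32.1088

Utility is quasi-linear in x_2; the FOC for x_1 is 4/√x_1 = p_1/p_2.
Solve: √x_1 = 4·p_2/p_1, so x_1*(p_1,p_2) = (4·p_2/p_1)², and x_2* = (m − p_1·x_1*)/p_2.
Plugging in: x_1* = (4·5.25/32.84)² = 0.4089, x_2* = 32.1088.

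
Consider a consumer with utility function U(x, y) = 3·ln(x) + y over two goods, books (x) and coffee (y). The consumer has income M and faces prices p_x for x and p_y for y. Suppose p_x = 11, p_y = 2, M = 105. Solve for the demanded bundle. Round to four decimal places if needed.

Set MRS = p_x/p_y: (3/x)/1 = p_x/p_y.
So x*(p_x,p_y) = 3·p_y/p_x, independent of income; and y* = (M − 3·p_y)/p_y.
At the given prices: x* = 3·2/11 = 0.5455, and y* = 49.5.

x* = 0.5455, y* = 49.5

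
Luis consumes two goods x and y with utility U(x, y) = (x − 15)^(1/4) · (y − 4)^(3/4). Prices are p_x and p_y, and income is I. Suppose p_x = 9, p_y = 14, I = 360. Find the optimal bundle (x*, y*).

Substituting into the budget: x* = 15 + 0.25·(I − 15·p_x − 4·p_y)/p_x, and y* = 4 + 0.75·(…)/p_y.
Discretionary income = 360 − 15·9 − 4·14 = 169; x* = 15 + 0.25·169/9 = 19.6944; y* = 4 + 0.75·169/14 = 13.0536.

x* = 19.6944, y* = 13.0536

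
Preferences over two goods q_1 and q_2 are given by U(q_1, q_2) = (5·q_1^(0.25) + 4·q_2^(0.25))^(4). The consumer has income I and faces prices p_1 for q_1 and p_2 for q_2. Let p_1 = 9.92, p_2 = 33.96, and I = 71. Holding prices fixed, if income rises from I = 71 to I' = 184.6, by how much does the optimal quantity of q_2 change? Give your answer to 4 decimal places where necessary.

Δq_2* = 1.1042

MRS = MU_q_1/MU_q_2 = (5/4)·(q_2/q_1)^(0.75). Set equal to p_1/p_2.
Hence q_2/q_1 = ((4/5)·p_1/p_2)^(1/(0.75)), i.e. raised to the 4/3 power.
Substitute q_2 = (q_2/q_1)·q_1 into the budget: q_1* = I/(p_1 + p_2·(q_2/q_1)).
Numerically q_2/q_1 = 0.143939, so q_1* = 71/(9.92 + 33.96·0.143939) = 4.7947 and q_2* = 0.143939·4.7947 = 0.6901.
At I' = 184.6: q_2* = 1.7944. Change: 1.7944 − 0.6901 = 1.1042.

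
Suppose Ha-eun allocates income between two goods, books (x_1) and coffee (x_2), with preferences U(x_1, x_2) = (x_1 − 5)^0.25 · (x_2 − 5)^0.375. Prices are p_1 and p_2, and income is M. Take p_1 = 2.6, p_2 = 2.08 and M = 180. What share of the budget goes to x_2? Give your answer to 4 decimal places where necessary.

After buying the subsistence bundle (5, 5), a share 0.4 of the remaining income goes to x_1: x_1* = 5 + 0.4·(M − 5p_1 − 5p_2)/p_1.
Discretionary income = 180 − 5·2.6 − 5·2.08 = 156.6; x_1* = 5 + 0.4·156.6/2.6 = 29.0923; x_2* = 5 + 0.6·156.6/2.08 = 50.1731.
Expenditure on x_2: 2.08·50.1731 = 104.36; share = 0.5798.

share on x_2 = 0.5798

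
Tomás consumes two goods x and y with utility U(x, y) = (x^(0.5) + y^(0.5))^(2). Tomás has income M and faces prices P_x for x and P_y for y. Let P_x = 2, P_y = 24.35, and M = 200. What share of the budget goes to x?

share on x = 0.9241

MRS = MU_x/MU_y = (y/x)^(0.5). Set equal to P_x/P_y.
Solve for the ratio: y/x = [P_x/P_y]^(2).
Substitute y = (y/x)·x into the budget: x* = M/(P_x + P_y·(y/x)).
Numerically y/x = 0.006746, so x* = 200/(2 + 24.35·0.006746) = 92.4099 and y* = 0.006746·92.4099 = 0.6234.
Expenditure on x: 2·92.4099 = 184.8197; share = 0.9241.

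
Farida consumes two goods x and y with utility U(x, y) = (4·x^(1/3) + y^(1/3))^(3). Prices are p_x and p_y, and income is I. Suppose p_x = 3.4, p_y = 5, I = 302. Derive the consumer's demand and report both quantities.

From the CES first-order condition, 4·(y/x)^(2/3) = p_x/p_y.
Hence y/x = ((1/4)·p_x/p_y)^(1/(2/3)), i.e. raised to the 1.5 power.
Substitute y = (y/x)·x into the budget: x* = I/(p_x + p_y·(y/x)).
Numerically y/x = 0.070093, so x* = 302/(3.4 + 5·0.070093) = 80.5234 and y* = 0.070093·80.5234 = 5.6441.

x* = 80.5234, y* = 5.6441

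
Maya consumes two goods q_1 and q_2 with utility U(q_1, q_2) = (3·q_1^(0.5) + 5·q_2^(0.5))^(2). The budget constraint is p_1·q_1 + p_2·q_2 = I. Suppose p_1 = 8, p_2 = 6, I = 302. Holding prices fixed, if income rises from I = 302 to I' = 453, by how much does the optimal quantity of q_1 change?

MU_q_1 ∝ 3·q_1^(-0.5), MU_q_2 ∝ 5·q_2^(-0.5), so MRS = (3/5)·(q_2/q_1)^(0.5) = p_1/p_2.
Solve for the ratio: q_2/q_1 = [(5/3)·p_1/p_2]^(2).
With the ratio pinned down, the budget gives q_1* = I/(p_1 + p_2·(q_2/q_1)) and q_2* = (q_2/q_1)·q_1*.
Numerically q_2/q_1 = 4.938272, so q_1* = 302/(8 + 6·4.938272) = 8.0256.
At I' = 453: q_1* = 12.0384. Change: 12.0384 − 8.0256 = 4.0128.

Δq_1* = 4.0128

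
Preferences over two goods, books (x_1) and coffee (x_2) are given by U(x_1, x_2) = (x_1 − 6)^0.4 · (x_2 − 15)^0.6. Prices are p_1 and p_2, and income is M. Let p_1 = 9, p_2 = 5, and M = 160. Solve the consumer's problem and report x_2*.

This is Cobb-Douglas in (x_1−6, x_2−15): tangency gives 0.4·p_2·(x_2−15) = 0.6·p_1·(x_1−6).
After buying the subsistence bundle (6, 15), a share 0.4 of the remaining income goes to x_1: x_1* = 6 + 0.4·(M − 6p_1 − 15p_2)/p_1.
Discretionary income = 160 − 6·9 − 15·5 = 31; x_2* = 15 + 0.6·31/5 = 18.72.

x_2* = 18.72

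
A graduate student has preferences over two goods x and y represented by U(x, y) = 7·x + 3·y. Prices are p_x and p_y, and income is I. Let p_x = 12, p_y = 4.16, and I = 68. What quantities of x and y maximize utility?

Linear utility — the consumer picks whichever good has higher MU/price: 7/12 = 0.5833 vs 3/4.16 = 0.7212.
y gives more utility per dollar, so spend all income on y: y* = I/p_y, x* = 0.
Numerically: x* = 0, y* = 16.3462.

x* = 0, y* = 16.3462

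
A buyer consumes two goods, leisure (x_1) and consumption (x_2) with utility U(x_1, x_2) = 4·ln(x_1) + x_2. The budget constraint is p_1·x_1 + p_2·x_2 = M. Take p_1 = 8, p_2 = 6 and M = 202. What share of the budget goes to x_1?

MU_x_1 = 4/x_1, MU_x_2 = 1. Tangency: 4/x_1 = p_1/p_2.
So x_1*(p_1,p_2) = 4·p_2/p_1, independent of income; and x_2* = (M − 4·p_2)/p_2.
At the given prices: x_1* = 4·6/8 = 3, and x_2* = 29.6667.
Expenditure on x_1: 8·3 = 24; share = 0.1188.

share on x_1 = 0.1188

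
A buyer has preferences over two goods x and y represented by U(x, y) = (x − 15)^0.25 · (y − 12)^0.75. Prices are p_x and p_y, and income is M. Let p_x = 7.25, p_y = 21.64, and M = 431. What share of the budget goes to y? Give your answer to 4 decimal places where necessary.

MRS = (1/3)·(y−12)/(x−15). Tangency with p_x/p_y gives y−12 = 3·(p_x/p_y)·(x−15).
Substituting into the budget: x* = 15 + 0.25·(M − 15·p_x − 12·p_y)/p_x, and y* = 12 + 0.75·(…)/p_y.
Discretionary income = 431 − 15·7.25 − 12·21.64 = 62.57; x* = 15 + 0.25·62.57/7.25 = 17.1576; y* = 12 + 0.75·62.57/21.64 = 14.1686.
Expenditure on y: 21.64·14.1686 = 306.6075; share = 0.7114.

share on y = 0.7114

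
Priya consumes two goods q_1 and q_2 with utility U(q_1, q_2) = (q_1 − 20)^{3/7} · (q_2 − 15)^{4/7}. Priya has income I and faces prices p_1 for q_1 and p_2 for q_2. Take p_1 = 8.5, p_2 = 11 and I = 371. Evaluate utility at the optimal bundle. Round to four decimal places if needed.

V = 1.8464

Discretionary income = 371 − 20·8.5 − 15·11 = 36; q_1* = 20 + 3/7·36/8.5 = 21.8151; q_2* = 15 + 4/7·36/11 = 16.8701.
Utility at the optimum: U(21.8151, 16.8701) = 1.8464.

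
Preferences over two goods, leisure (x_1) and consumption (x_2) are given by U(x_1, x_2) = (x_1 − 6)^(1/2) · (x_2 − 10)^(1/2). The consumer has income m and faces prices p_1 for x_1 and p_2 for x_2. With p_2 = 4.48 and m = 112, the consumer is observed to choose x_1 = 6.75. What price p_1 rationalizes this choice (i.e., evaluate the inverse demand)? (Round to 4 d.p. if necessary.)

p_1 = 8.96

Let x_1' = x_1−6, x_2' = x_2−10. MRS = x_2'/x_1' = p_1/p_2.
After buying the subsistence bundle (6, 10), a share 0.5 of the remaining income goes to x_1: x_1* = 6 + 0.5·(m − 6p_1 − 10p_2)/p_1.
Set x_1* = 6.75 in the demand function and solve for p_1: p_1 = 8.96.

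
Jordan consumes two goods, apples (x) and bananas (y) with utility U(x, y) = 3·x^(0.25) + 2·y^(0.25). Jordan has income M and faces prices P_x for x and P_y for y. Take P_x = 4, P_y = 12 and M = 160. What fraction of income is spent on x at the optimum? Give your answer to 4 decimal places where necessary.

share on x = 0.7123

MU_x ∝ 3·x^(-0.75), MU_y ∝ 2·y^(-0.75), so MRS = (3/2)·(y/x)^(0.75) = P_x/P_y.
Solve for the ratio: y/x = [(2/3)·P_x/P_y]^(4/3).
Substitute y = (y/x)·x into the budget: x* = M/(P_x + P_y·(y/x)).
Numerically y/x = 0.134602, so x* = 160/(4 + 12·0.134602) = 28.494 and y* = 0.134602·28.494 = 3.8353.
Expenditure on x: 4·28.494 = 113.976; share = 0.7123.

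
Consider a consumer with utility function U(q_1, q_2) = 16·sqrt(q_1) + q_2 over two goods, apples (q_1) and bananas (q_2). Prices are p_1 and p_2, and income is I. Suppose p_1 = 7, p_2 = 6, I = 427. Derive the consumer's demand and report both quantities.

q_1* = 47.0204, q_2* = 16.3095

Solve: √q_1 = 8·p_2/p_1, so q_1*(p_1,p_2) = (8·p_2/p_1)², and q_2* = (I − p_1·q_1*)/p_2.
Plugging in: q_1* = (8·6/7)² = 47.0204, q_2* = 16.3095.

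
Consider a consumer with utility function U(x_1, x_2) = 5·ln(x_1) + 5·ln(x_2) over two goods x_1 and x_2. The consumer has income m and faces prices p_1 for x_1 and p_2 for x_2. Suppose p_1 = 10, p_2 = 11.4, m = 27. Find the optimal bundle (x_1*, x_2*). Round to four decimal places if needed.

The MRS is x_2/x_1. Set MRS = p_1/p_2.
Rearranging, p_2·x_2 = p_1·x_1. Substituting into the budget gives p_1·x_1·(1 + 1) = m.
Demand: x_1*(p_1,p_2,m) = 0.5·m/p_1 and x_2* = 0.5·m/p_2.
At p_1=10, p_2=11.4, m=27: x_1* = 0.5·27/10 = 1.35, x_2* = 1.1842.

x_1* = 1.35, x_2* = 1.1842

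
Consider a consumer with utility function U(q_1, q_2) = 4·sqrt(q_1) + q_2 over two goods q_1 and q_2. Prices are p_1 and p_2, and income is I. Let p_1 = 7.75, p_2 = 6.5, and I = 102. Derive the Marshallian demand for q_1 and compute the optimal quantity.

q_1* = 2.8137

MU_q_1 = 2/√q_1, MU_q_2 = 1. Tangency: 2/√q_1 = p_1/p_2.
Thus q_1* = (2·p_2/p_1)² — independent of I — with the rest of income spent on q_2.
Plugging in: q_1* = (2·6.5/7.75)² = 2.8137.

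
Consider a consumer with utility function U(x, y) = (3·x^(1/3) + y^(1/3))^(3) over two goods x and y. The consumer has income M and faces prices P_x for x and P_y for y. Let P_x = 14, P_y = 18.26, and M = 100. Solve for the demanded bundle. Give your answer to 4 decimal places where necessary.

Numerically y/x = 0.129199, so x* = 100/(14 + 18.26·0.129199) = 6.1128 and y* = 0.129199·6.1128 = 0.7898.

x* = 6.1128, y* = 0.7898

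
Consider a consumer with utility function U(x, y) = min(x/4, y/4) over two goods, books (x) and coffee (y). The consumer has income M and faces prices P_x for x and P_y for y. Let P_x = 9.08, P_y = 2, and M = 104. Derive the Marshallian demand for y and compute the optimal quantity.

y* = 9.3863

Demand: x*(P_x,P_y,M) = 4·M/(4·P_x + 4·P_y), y* = 4·M/(4·P_x + 4·P_y).
Here 4·9.08 + 4·2 = 44.32, giving y* = 9.3863.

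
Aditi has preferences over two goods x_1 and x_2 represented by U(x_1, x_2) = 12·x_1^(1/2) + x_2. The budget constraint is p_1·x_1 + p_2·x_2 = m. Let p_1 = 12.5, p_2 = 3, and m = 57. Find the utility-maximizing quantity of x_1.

Solve: √x_1 = 6·p_2/p_1, so x_1*(p_1,p_2) = (6·p_2/p_1)², and x_2* = (m − p_1·x_1*)/p_2.
Plugging in: x_1* = (6·3/12.5)² = 2.0736.

x_1* = 2.0736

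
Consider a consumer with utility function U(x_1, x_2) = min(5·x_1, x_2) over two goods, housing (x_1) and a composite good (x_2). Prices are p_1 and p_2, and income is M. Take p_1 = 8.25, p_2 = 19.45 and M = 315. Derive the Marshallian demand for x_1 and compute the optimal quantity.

x_1* = 2.9858

With perfect complements, no substitution: consume in ratio x_1:x_2 = 1:5.
Budget: p_1·x_1 + p_2·5·x_1 = M, so (p_1 + 5·p_2)·x_1 = M.
Demand: x_1*(p_1,p_2,M) = M/(p_1 + 5·p_2), x_2* = 5·M/(p_1 + 5·p_2).
Here 8.25 + 5·19.45 = 105.5, giving x_1* = 2.9858.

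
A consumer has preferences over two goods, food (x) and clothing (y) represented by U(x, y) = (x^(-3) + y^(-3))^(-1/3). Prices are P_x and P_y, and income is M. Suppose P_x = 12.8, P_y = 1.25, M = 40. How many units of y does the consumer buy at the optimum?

With the ratio pinned down, the budget gives x* = M/(P_x + P_y·(y/x)) and y* = (y/x)·x*.
Numerically y/x = 1.788854, so x* = 40/(12.8 + 1.25·1.788854) = 2.6603 and y* = 1.788854·2.6603 = 4.7588.

y* = 4.7588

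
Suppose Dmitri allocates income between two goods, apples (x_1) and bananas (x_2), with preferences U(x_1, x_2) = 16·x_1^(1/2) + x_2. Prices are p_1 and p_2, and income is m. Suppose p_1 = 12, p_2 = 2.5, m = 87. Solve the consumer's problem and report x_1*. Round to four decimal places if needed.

Utility is quasi-linear in x_2; the FOC for x_1 is 8/√x_1 = p_1/p_2.
Solve: √x_1 = 8·p_2/p_1, so x_1*(p_1,p_2) = (8·p_2/p_1)², and x_2* = (m − p_1·x_1*)/p_2.
Plugging in: x_1* = (8·2.5/12)² = 2.7778.

x_1* = 2.7778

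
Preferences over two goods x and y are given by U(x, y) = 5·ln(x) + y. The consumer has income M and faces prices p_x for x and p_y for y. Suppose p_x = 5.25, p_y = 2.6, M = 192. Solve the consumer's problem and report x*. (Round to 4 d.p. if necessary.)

x* = 2.4762

Set MRS = p_x/p_y: (5/x)/1 = p_x/p_y.
So x*(p_x,p_y) = 5·p_y/p_x, independent of income; and y* = (M − 5·p_y)/p_y.
At the given prices: x* = 5·2.6/5.25 = 2.4762.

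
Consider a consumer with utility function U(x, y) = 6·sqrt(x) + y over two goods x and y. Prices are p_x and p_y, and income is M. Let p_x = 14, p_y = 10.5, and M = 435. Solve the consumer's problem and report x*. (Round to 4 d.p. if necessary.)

Thus x* = (3·p_y/p_x)² — independent of M — with the rest of income spent on y.
Plugging in: x* = (3·10.5/14)² = 5.0625.

x* = 5.0625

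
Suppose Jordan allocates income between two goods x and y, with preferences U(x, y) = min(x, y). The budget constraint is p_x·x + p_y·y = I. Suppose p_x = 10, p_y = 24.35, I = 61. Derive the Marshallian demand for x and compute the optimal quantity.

With perfect complements, no substitution: consume in ratio x:y = 1:1.
Budget: p_x·x + p_y·x = I, so (p_x + p_y)·x = I.
Demand: x*(p_x,p_y,I) = I/(p_x + p_y), y* = I/(p_x + p_y).
Here 10 + 24.35 = 34.35, giving x* = 1.7758.

x* = 1.7758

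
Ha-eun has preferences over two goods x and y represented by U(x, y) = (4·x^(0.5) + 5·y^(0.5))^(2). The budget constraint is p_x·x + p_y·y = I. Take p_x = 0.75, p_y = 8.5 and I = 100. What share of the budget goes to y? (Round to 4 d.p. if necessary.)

From the CES first-order condition, (4/5)·(y/x)^(0.5) = p_x/p_y.
Hence y/x = ((5/4)·p_x/p_y)^(1/(0.5)), i.e. raised to the 2 power.
Substitute y = (y/x)·x into the budget: x* = I/(p_x + p_y·(y/x)).
Numerically y/x = 0.012165, so x* = 100/(0.75 + 8.5·0.012165) = 117.1782 and y* = 0.012165·117.1782 = 1.4254.
Expenditure on y: 8.5·1.4254 = 12.1163; share = 0.1212.

share on y = 0.1212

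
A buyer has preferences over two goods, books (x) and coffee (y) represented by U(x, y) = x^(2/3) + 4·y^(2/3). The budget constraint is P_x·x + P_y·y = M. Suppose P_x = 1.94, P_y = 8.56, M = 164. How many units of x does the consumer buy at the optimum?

x* = 19.7179

Numerically y/x = 0.745013, so x* = 164/(1.94 + 8.56·0.745013) = 19.7179.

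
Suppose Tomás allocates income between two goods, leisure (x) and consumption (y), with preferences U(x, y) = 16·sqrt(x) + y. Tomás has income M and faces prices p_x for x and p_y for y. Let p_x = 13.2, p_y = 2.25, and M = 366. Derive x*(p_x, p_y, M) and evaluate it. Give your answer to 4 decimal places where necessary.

x* = 1.8595

Utility is quasi-linear in y; the FOC for x is 8/√x = p_x/p_y.
Solve: √x = 8·p_y/p_x, so x*(p_x,p_y) = (8·p_y/p_x)², and y* = (M − p_x·x*)/p_y.
Plugging in: x* = (8·2.25/13.2)² = 1.8595.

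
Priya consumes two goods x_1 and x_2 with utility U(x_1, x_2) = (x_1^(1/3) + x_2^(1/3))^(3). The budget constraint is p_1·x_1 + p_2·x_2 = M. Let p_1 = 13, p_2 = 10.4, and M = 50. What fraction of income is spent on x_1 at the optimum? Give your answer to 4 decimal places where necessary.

MU_x_1 ∝ x_1^(-2/3), MU_x_2 ∝ x_2^(-2/3), so MRS = (x_2/x_1)^(2/3) = p_1/p_2.
Solve for the ratio: x_2/x_1 = [p_1/p_2]^(1.5).
With the ratio pinned down, the budget gives x_1* = M/(p_1 + p_2·(x_2/x_1)) and x_2* = (x_2/x_1)·x_1*.
Numerically x_2/x_1 = 1.397542, so x_1* = 50/(13 + 10.4·1.397542) = 1.8159 and x_2* = 1.397542·1.8159 = 2.5378.
Expenditure on x_1: 13·1.8159 = 23.6068; share = 0.4721.

share on x_1 = 0.4721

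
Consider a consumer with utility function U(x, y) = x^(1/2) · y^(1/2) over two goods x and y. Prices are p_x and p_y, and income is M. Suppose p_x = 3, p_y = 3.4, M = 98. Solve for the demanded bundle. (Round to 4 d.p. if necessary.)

x* = 16.3333, y* = 14.4118

Tangency: MRS = y/x = p_x/p_y.
So 0.5·p_y·y = 0.5·p_x·x; combined with the budget, a share 0.5 of income goes to x.
Demand: x*(p_x,p_y,M) = 0.5·M/p_x and y* = 0.5·M/p_y.
At p_x=3, p_y=3.4, M=98: x* = 0.5·98/3 = 16.3333, y* = 14.4118.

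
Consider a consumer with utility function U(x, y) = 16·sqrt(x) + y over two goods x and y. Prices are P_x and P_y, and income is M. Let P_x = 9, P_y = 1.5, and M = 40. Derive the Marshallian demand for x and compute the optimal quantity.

Utility is quasi-linear in y; the FOC for x is 8/√x = P_x/P_y.
Solve: √x = 8·P_y/P_x, so x*(P_x,P_y) = (8·P_y/P_x)², and y* = (M − P_x·x*)/P_y.
Plugging in: x* = (8·1.5/9)² = 1.7778.

x* = 1.7778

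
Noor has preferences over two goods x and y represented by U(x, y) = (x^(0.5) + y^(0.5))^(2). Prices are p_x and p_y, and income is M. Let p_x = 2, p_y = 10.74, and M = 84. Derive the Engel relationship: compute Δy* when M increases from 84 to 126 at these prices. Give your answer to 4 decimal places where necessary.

MRS = MU_x/MU_y = (y/x)^(0.5). Set equal to p_x/p_y.
Hence y/x = (p_x/p_y)^(1/(0.5)), i.e. raised to the 2 power.
Substitute y = (y/x)·x into the budget: x* = M/(p_x + p_y·(y/x)).
Numerically y/x = 0.034678, so x* = 84/(2 + 10.74·0.034678) = 35.4066 and y* = 0.034678·35.4066 = 1.2278.
At M' = 126: y* = 1.8417. Change: 1.8417 − 1.2278 = 0.6139.

Δy* = 0.6139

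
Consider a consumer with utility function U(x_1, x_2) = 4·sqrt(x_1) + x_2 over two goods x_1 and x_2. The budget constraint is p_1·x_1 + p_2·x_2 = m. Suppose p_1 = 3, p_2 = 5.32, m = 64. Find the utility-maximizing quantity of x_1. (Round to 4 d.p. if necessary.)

x_1* = 12.5788

Plugging in: x_1* = (2·5.32/3)² = 12.5788.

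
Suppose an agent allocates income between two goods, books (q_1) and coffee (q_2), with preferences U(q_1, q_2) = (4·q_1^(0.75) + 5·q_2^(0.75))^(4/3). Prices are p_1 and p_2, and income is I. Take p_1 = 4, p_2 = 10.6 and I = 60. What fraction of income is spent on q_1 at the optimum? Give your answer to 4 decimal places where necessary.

Substitute q_2 = (q_2/q_1)·q_1 into the budget: q_1* = I/(p_1 + p_2·(q_2/q_1)).
Numerically q_2/q_1 = 0.049506, so q_1* = 60/(4 + 10.6·0.049506) = 13.2604 and q_2* = 0.049506·13.2604 = 0.6565.
Expenditure on q_1: 4·13.2604 = 53.0415; share = 0.884.

share on q_1 = 0.884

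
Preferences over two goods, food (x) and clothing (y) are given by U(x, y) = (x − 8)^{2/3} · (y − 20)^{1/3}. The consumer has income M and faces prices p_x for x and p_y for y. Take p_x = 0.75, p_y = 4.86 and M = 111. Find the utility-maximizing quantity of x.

x* = 14.9333

This is Cobb-Douglas in (x−8, y−20): tangency gives 2/3·p_y·(y−20) = 1/3·p_x·(x−8).
After buying the subsistence bundle (8, 20), a share 2/3 of the remaining income goes to x: x* = 8 + 2/3·(M − 8p_x − 20p_y)/p_x.
Discretionary income = 111 − 8·0.75 − 20·4.86 = 7.8; x* = 8 + 2/3·7.8/0.75 = 14.9333.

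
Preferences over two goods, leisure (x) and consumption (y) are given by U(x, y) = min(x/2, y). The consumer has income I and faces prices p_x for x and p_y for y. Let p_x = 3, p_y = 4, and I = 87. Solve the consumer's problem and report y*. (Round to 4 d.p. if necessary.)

y* = 8.7

Leontief preferences: the optimum is at the kink where x/2 = y/1, i.e. y = (1/2)·x.
Budget: p_x·x + p_y·(1/2)·x = I, so (2·p_x + p_y)·x = 2·I.
Demand: x*(p_x,p_y,I) = 2·I/(2·p_x + p_y), y* = I/(2·p_x + p_y).
Here 2·3 + 4 = 10, giving y* = 8.7.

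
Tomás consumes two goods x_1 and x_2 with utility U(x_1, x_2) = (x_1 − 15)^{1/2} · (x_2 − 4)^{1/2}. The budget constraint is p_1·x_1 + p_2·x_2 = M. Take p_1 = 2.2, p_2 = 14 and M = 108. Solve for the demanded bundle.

This is Cobb-Douglas in (x_1−15, x_2−4): tangency gives 0.5·p_2·(x_2−4) = 0.5·p_1·(x_1−15).
Substituting into the budget: x_1* = 15 + 0.5·(M − 15·p_1 − 4·p_2)/p_1, and x_2* = 4 + 0.5·(…)/p_2.
Discretionary income = 108 − 15·2.2 − 4·14 = 19; x_1* = 15 + 0.5·19/2.2 = 19.3182; x_2* = 4 + 0.5·19/14 = 4.6786.

x_1* = 19.3182, x_2* = 4.6786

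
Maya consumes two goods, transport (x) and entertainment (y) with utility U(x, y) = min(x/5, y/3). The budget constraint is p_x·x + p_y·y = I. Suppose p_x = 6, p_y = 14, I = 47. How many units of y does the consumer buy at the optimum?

Leontief preferences: the optimum is at the kink where x/5 = y/3, i.e. y = (3/5)·x.
Budget: p_x·x + p_y·(3/5)·x = I, so (5·p_x + 3·p_y)·x = 5·I.
Demand: x*(p_x,p_y,I) = 5·I/(5·p_x + 3·p_y), y* = 3·I/(5·p_x + 3·p_y).
Here 5·6 + 3·14 = 72, giving y* = 1.9583.

y* = 1.9583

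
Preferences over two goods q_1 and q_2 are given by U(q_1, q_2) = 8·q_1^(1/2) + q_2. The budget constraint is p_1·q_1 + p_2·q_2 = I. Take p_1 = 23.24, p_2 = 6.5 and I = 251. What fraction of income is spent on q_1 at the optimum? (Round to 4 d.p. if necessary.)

share on q_1 = 0.1159

Utility is quasi-linear in q_2; the FOC for q_1 is 4/√q_1 = p_1/p_2.
Solve: √q_1 = 4·p_2/p_1, so q_1*(p_1,p_2) = (4·p_2/p_1)², and q_2* = (I − p_1·q_1*)/p_2.
Plugging in: q_1* = (4·6.5/23.24)² = 1.2516, q_2* = 34.1403.
Expenditure on q_1: 23.24·1.2516 = 29.0878; share = 0.1159.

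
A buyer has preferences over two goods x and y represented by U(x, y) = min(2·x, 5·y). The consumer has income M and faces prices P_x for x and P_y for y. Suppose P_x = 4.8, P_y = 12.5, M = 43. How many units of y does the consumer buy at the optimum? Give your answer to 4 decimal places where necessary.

y* = 1.7551

With perfect complements, no substitution: consume in ratio x:y = 5:2.
Budget: P_x·x + P_y·(2/5)·x = M, so (5·P_x + 2·P_y)·x = 5·M.
Demand: x*(P_x,P_y,M) = 5·M/(5·P_x + 2·P_y), y* = 2·M/(5·P_x + 2·P_y).
Here 5·4.8 + 2·12.5 = 49, giving y* = 1.7551.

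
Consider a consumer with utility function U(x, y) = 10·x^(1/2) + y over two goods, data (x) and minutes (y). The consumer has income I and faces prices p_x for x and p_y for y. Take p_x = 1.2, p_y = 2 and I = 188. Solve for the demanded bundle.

MU_x = 5/√x, MU_y = 1. Tangency: 5/√x = p_x/p_y.
Solve: √x = 5·p_y/p_x, so x*(p_x,p_y) = (5·p_y/p_x)², and y* = (I − p_x·x*)/p_y.
Plugging in: x* = (5·2/1.2)² = 69.4444, y* = 52.3333.

x* = 69.4444, y* = 52.3333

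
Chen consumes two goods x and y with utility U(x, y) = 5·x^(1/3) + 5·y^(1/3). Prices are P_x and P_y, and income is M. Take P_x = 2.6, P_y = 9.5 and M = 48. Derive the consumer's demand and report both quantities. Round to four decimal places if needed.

From the CES first-order condition, (y/x)^(2/3) = P_x/P_y.
Hence y/x = (P_x/P_y)^(1/(2/3)), i.e. raised to the 1.5 power.
Substitute y = (y/x)·x into the budget: x* = M/(P_x + P_y·(y/x)).
Numerically y/x = 0.143177, so x* = 48/(2.6 + 9.5·0.143177) = 12.1206 and y* = 0.143177·12.1206 = 1.7354.

x* = 12.1206, y* = 1.7354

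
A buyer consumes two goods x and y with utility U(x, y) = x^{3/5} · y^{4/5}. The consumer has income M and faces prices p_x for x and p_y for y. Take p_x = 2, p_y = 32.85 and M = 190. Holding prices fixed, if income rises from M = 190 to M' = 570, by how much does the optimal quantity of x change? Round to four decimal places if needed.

Δx* = 81.4286

MU_x/MU_y = (0.6·y)/(0.8·x); tangency sets this equal to p_x/p_y.
Rearranging, p_y·y = (4/3)·p_x·x. Substituting into the budget gives p_x·x·(1 + (4/3)) = M.
Demand: x*(p_x,p_y,M) = 3/7·M/p_x and y* = 4/7·M/p_y.
At p_x=2, p_y=32.85, M=190: x* = 3/7·190/2 = 40.7143.
At M' = 570: x* = 122.1429. Change: 122.1429 − 40.7143 = 81.4286.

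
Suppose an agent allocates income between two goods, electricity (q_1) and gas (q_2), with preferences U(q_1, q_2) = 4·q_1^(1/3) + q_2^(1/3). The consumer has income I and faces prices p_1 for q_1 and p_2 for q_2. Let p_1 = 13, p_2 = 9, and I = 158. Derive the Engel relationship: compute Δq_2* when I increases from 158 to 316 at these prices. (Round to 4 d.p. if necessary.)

Δq_2* = 2.2929

From the CES first-order condition, 4·(q_2/q_1)^(2/3) = p_1/p_2.
Hence q_2/q_1 = ((1/4)·p_1/p_2)^(1/(2/3)), i.e. raised to the 1.5 power.
With the ratio pinned down, the budget gives q_1* = I/(p_1 + p_2·(q_2/q_1)) and q_2* = (q_2/q_1)·q_1*.
Numerically q_2/q_1 = 0.217001, so q_1* = 158/(13 + 9·0.217001) = 10.5664 and q_2* = 0.217001·10.5664 = 2.2929.
At I' = 316: q_2* = 4.5858. Change: 4.5858 − 2.2929 = 2.2929.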